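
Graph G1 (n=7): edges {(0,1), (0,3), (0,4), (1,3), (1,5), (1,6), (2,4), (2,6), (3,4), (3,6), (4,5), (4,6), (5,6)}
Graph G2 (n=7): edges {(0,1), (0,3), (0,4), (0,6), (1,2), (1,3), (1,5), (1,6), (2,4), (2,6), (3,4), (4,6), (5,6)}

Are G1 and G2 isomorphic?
Yes, isomorphic

The graphs are isomorphic.
One valid mapping φ: V(G1) → V(G2): 0→3, 1→4, 2→5, 3→0, 4→1, 5→2, 6→6

Verify φ preserves adjacency — for each edge of G1, its image is an edge of G2:
  (0,1) → (φ(0),φ(1)) = (3,4) ∈ E(G2) ✓
  (0,3) → (φ(0),φ(3)) = (0,3) ∈ E(G2) ✓
  (0,4) → (φ(0),φ(4)) = (1,3) ∈ E(G2) ✓
  (1,3) → (φ(1),φ(3)) = (0,4) ∈ E(G2) ✓
  (1,5) → (φ(1),φ(5)) = (2,4) ∈ E(G2) ✓
  (1,6) → (φ(1),φ(6)) = (4,6) ∈ E(G2) ✓
  (2,4) → (φ(2),φ(4)) = (1,5) ∈ E(G2) ✓
  (2,6) → (φ(2),φ(6)) = (5,6) ∈ E(G2) ✓
  (3,4) → (φ(3),φ(4)) = (0,1) ∈ E(G2) ✓
  (3,6) → (φ(3),φ(6)) = (0,6) ∈ E(G2) ✓
  (4,5) → (φ(4),φ(5)) = (1,2) ∈ E(G2) ✓
  (4,6) → (φ(4),φ(6)) = (1,6) ∈ E(G2) ✓
  (5,6) → (φ(5),φ(6)) = (2,6) ∈ E(G2) ✓
All 13 edges of G1 map to edges of G2, and |E(G1)| = |E(G2)| = 13, so φ is a bijection on edges as well as vertices. Hence G1 ≅ G2.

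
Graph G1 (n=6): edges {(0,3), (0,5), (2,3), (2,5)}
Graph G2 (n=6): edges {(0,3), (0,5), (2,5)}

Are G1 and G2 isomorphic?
No, not isomorphic

The graphs are NOT isomorphic.

Counting edges: G1 has 4 edge(s); G2 has 3 edge(s).
Edge count is an isomorphism invariant (a bijection on vertices induces a bijection on edges), so differing edge counts rule out isomorphism.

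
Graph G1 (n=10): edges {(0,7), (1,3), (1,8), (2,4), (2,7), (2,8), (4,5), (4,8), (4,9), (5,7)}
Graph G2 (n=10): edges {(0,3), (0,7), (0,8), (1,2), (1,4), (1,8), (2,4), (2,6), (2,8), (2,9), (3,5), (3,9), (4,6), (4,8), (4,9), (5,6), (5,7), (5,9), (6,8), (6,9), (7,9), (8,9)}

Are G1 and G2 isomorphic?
No, not isomorphic

The graphs are NOT isomorphic.

Degrees in G1: deg(0)=1, deg(1)=2, deg(2)=3, deg(3)=1, deg(4)=4, deg(5)=2, deg(6)=0, deg(7)=3, deg(8)=3, deg(9)=1.
Sorted degree sequence of G1: [4, 3, 3, 3, 2, 2, 1, 1, 1, 0].
Degrees in G2: deg(0)=3, deg(1)=3, deg(2)=5, deg(3)=3, deg(4)=5, deg(5)=4, deg(6)=5, deg(7)=3, deg(8)=6, deg(9)=7.
Sorted degree sequence of G2: [7, 6, 5, 5, 5, 4, 3, 3, 3, 3].
The (sorted) degree sequence is an isomorphism invariant, so since G1 and G2 have different degree sequences they cannot be isomorphic.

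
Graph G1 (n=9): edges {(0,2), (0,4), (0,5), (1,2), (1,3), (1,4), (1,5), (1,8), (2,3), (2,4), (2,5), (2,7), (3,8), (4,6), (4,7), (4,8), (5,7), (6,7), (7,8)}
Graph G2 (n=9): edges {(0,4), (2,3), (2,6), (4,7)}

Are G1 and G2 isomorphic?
No, not isomorphic

The graphs are NOT isomorphic.

Connected components of G1: 1 component(s) with vertex sets [[0, 1, 2, 3, 4, 5, 6, 7, 8]], sizes [9].
Connected components of G2: 5 component(s) with vertex sets [[1], [5], [8], [0, 4, 7], [2, 3, 6]], sizes [1, 1, 1, 3, 3].
The number of connected components (and the multiset of component sizes) is an isomorphism invariant — an isomorphism maps each component of G1 bijectively onto a component of G2. Since G1 has 1 component(s) and G2 has 5, they cannot be isomorphic.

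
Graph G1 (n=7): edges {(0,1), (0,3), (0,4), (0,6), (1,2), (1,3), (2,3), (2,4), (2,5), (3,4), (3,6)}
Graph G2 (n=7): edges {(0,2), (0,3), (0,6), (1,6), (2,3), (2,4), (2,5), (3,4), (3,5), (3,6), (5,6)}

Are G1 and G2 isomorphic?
Yes, isomorphic

The graphs are isomorphic.
One valid mapping φ: V(G1) → V(G2): 0→2, 1→0, 2→6, 3→3, 4→5, 5→1, 6→4

Verify φ preserves adjacency — for each edge of G1, its image is an edge of G2:
  (0,1) → (φ(0),φ(1)) = (0,2) ∈ E(G2) ✓
  (0,3) → (φ(0),φ(3)) = (2,3) ∈ E(G2) ✓
  (0,4) → (φ(0),φ(4)) = (2,5) ∈ E(G2) ✓
  (0,6) → (φ(0),φ(6)) = (2,4) ∈ E(G2) ✓
  (1,2) → (φ(1),φ(2)) = (0,6) ∈ E(G2) ✓
  (1,3) → (φ(1),φ(3)) = (0,3) ∈ E(G2) ✓
  (2,3) → (φ(2),φ(3)) = (3,6) ∈ E(G2) ✓
  (2,4) → (φ(2),φ(4)) = (5,6) ∈ E(G2) ✓
  (2,5) → (φ(2),φ(5)) = (1,6) ∈ E(G2) ✓
  (3,4) → (φ(3),φ(4)) = (3,5) ∈ E(G2) ✓
  (3,6) → (φ(3),φ(6)) = (3,4) ∈ E(G2) ✓
All 11 edges of G1 map to edges of G2, and |E(G1)| = |E(G2)| = 11, so φ is a bijection on edges as well as vertices. Hence G1 ≅ G2.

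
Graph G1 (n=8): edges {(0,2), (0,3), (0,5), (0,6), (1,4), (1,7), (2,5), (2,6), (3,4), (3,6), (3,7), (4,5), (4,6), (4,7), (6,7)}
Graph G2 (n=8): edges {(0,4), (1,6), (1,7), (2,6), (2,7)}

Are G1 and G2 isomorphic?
No, not isomorphic

The graphs are NOT isomorphic.

Connected components of G1: 1 component(s) with vertex sets [[0, 1, 2, 3, 4, 5, 6, 7]], sizes [8].
Connected components of G2: 4 component(s) with vertex sets [[3], [5], [0, 4], [1, 2, 6, 7]], sizes [1, 1, 2, 4].
The number of connected components (and the multiset of component sizes) is an isomorphism invariant — an isomorphism maps each component of G1 bijectively onto a component of G2. Since G1 has 1 component(s) and G2 has 4, they cannot be isomorphic.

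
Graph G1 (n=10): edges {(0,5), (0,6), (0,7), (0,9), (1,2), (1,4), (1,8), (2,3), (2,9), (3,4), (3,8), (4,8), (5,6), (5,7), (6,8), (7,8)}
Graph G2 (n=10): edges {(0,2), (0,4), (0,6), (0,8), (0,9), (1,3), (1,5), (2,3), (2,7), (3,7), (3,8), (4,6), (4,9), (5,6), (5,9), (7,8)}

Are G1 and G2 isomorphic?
Yes, isomorphic

The graphs are isomorphic.
One valid mapping φ: V(G1) → V(G2): 0→3, 1→9, 2→5, 3→6, 4→4, 5→7, 6→8, 7→2, 8→0, 9→1

Verify φ preserves adjacency — for each edge of G1, its image is an edge of G2:
  (0,5) → (φ(0),φ(5)) = (3,7) ∈ E(G2) ✓
  (0,6) → (φ(0),φ(6)) = (3,8) ∈ E(G2) ✓
  (0,7) → (φ(0),φ(7)) = (2,3) ∈ E(G2) ✓
  (0,9) → (φ(0),φ(9)) = (1,3) ∈ E(G2) ✓
  (1,2) → (φ(1),φ(2)) = (5,9) ∈ E(G2) ✓
  (1,4) → (φ(1),φ(4)) = (4,9) ∈ E(G2) ✓
  (1,8) → (φ(1),φ(8)) = (0,9) ∈ E(G2) ✓
  (2,3) → (φ(2),φ(3)) = (5,6) ∈ E(G2) ✓
  (2,9) → (φ(2),φ(9)) = (1,5) ∈ E(G2) ✓
  (3,4) → (φ(3),φ(4)) = (4,6) ∈ E(G2) ✓
  (3,8) → (φ(3),φ(8)) = (0,6) ∈ E(G2) ✓
  (4,8) → (φ(4),φ(8)) = (0,4) ∈ E(G2) ✓
  (5,6) → (φ(5),φ(6)) = (7,8) ∈ E(G2) ✓
  (5,7) → (φ(5),φ(7)) = (2,7) ∈ E(G2) ✓
  (6,8) → (φ(6),φ(8)) = (0,8) ∈ E(G2) ✓
  (7,8) → (φ(7),φ(8)) = (0,2) ∈ E(G2) ✓
All 16 edges of G1 map to edges of G2, and |E(G1)| = |E(G2)| = 16, so φ is a bijection on edges as well as vertices. Hence G1 ≅ G2.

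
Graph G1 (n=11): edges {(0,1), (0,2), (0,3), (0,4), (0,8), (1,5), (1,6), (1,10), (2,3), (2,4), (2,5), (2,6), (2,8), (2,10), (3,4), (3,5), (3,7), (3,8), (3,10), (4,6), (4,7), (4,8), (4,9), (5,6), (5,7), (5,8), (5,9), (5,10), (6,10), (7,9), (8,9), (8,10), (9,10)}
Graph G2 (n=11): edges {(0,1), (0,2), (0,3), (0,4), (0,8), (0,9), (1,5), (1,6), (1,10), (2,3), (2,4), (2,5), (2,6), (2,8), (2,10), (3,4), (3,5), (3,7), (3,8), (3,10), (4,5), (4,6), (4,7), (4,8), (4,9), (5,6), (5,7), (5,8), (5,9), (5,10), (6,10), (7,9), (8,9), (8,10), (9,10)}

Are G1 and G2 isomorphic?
No, not isomorphic

The graphs are NOT isomorphic.

Counting edges: G1 has 33 edge(s); G2 has 35 edge(s).
Edge count is an isomorphism invariant (a bijection on vertices induces a bijection on edges), so differing edge counts rule out isomorphism.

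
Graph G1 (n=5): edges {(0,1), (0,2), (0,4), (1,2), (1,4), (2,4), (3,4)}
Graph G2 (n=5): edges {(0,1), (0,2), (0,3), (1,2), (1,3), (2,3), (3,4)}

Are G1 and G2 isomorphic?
Yes, isomorphic

The graphs are isomorphic.
One valid mapping φ: V(G1) → V(G2): 0→0, 1→2, 2→1, 3→4, 4→3

Verify φ preserves adjacency — for each edge of G1, its image is an edge of G2:
  (0,1) → (φ(0),φ(1)) = (0,2) ∈ E(G2) ✓
  (0,2) → (φ(0),φ(2)) = (0,1) ∈ E(G2) ✓
  (0,4) → (φ(0),φ(4)) = (0,3) ∈ E(G2) ✓
  (1,2) → (φ(1),φ(2)) = (1,2) ∈ E(G2) ✓
  (1,4) → (φ(1),φ(4)) = (2,3) ∈ E(G2) ✓
  (2,4) → (φ(2),φ(4)) = (1,3) ∈ E(G2) ✓
  (3,4) → (φ(3),φ(4)) = (3,4) ∈ E(G2) ✓
All 7 edges of G1 map to edges of G2, and |E(G1)| = |E(G2)| = 7, so φ is a bijection on edges as well as vertices. Hence G1 ≅ G2.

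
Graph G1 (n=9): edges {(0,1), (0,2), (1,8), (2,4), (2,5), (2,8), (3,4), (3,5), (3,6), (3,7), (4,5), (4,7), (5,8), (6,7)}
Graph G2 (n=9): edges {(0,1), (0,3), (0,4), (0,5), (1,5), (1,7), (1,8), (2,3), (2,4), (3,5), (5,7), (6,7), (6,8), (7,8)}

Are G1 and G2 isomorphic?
Yes, isomorphic

The graphs are isomorphic.
One valid mapping φ: V(G1) → V(G2): 0→4, 1→2, 2→0, 3→7, 4→1, 5→5, 6→6, 7→8, 8→3

Verify φ preserves adjacency — for each edge of G1, its image is an edge of G2:
  (0,1) → (φ(0),φ(1)) = (2,4) ∈ E(G2) ✓
  (0,2) → (φ(0),φ(2)) = (0,4) ∈ E(G2) ✓
  (1,8) → (φ(1),φ(8)) = (2,3) ∈ E(G2) ✓
  (2,4) → (φ(2),φ(4)) = (0,1) ∈ E(G2) ✓
  (2,5) → (φ(2),φ(5)) = (0,5) ∈ E(G2) ✓
  (2,8) → (φ(2),φ(8)) = (0,3) ∈ E(G2) ✓
  (3,4) → (φ(3),φ(4)) = (1,7) ∈ E(G2) ✓
  (3,5) → (φ(3),φ(5)) = (5,7) ∈ E(G2) ✓
  (3,6) → (φ(3),φ(6)) = (6,7) ∈ E(G2) ✓
  (3,7) → (φ(3),φ(7)) = (7,8) ∈ E(G2) ✓
  (4,5) → (φ(4),φ(5)) = (1,5) ∈ E(G2) ✓
  (4,7) → (φ(4),φ(7)) = (1,8) ∈ E(G2) ✓
  (5,8) → (φ(5),φ(8)) = (3,5) ∈ E(G2) ✓
  (6,7) → (φ(6),φ(7)) = (6,8) ∈ E(G2) ✓
All 14 edges of G1 map to edges of G2, and |E(G1)| = |E(G2)| = 14, so φ is a bijection on edges as well as vertices. Hence G1 ≅ G2.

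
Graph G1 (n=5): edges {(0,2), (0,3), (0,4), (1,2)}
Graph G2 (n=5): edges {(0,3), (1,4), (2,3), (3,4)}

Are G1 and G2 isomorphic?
Yes, isomorphic

The graphs are isomorphic.
One valid mapping φ: V(G1) → V(G2): 0→3, 1→1, 2→4, 3→0, 4→2

Verify φ preserves adjacency — for each edge of G1, its image is an edge of G2:
  (0,2) → (φ(0),φ(2)) = (3,4) ∈ E(G2) ✓
  (0,3) → (φ(0),φ(3)) = (0,3) ∈ E(G2) ✓
  (0,4) → (φ(0),φ(4)) = (2,3) ∈ E(G2) ✓
  (1,2) → (φ(1),φ(2)) = (1,4) ∈ E(G2) ✓
All 4 edges of G1 map to edges of G2, and |E(G1)| = |E(G2)| = 4, so φ is a bijection on edges as well as vertices. Hence G1 ≅ G2.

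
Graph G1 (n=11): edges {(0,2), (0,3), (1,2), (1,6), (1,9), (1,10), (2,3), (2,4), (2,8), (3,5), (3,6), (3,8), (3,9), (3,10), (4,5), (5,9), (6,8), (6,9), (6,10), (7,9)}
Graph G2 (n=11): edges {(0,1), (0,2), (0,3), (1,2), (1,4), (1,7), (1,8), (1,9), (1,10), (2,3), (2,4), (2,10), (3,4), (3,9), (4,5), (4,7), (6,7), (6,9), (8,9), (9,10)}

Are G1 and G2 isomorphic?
Yes, isomorphic

The graphs are isomorphic.
One valid mapping φ: V(G1) → V(G2): 0→8, 1→3, 2→9, 3→1, 4→6, 5→7, 6→2, 7→5, 8→10, 9→4, 10→0

Verify φ preserves adjacency — for each edge of G1, its image is an edge of G2:
  (0,2) → (φ(0),φ(2)) = (8,9) ∈ E(G2) ✓
  (0,3) → (φ(0),φ(3)) = (1,8) ∈ E(G2) ✓
  (1,2) → (φ(1),φ(2)) = (3,9) ∈ E(G2) ✓
  (1,6) → (φ(1),φ(6)) = (2,3) ∈ E(G2) ✓
  (1,9) → (φ(1),φ(9)) = (3,4) ∈ E(G2) ✓
  (1,10) → (φ(1),φ(10)) = (0,3) ∈ E(G2) ✓
  (2,3) → (φ(2),φ(3)) = (1,9) ∈ E(G2) ✓
  (2,4) → (φ(2),φ(4)) = (6,9) ∈ E(G2) ✓
  (2,8) → (φ(2),φ(8)) = (9,10) ∈ E(G2) ✓
  (3,5) → (φ(3),φ(5)) = (1,7) ∈ E(G2) ✓
  (3,6) → (φ(3),φ(6)) = (1,2) ∈ E(G2) ✓
  (3,8) → (φ(3),φ(8)) = (1,10) ∈ E(G2) ✓
  (3,9) → (φ(3),φ(9)) = (1,4) ∈ E(G2) ✓
  (3,10) → (φ(3),φ(10)) = (0,1) ∈ E(G2) ✓
  (4,5) → (φ(4),φ(5)) = (6,7) ∈ E(G2) ✓
  (5,9) → (φ(5),φ(9)) = (4,7) ∈ E(G2) ✓
  (6,8) → (φ(6),φ(8)) = (2,10) ∈ E(G2) ✓
  (6,9) → (φ(6),φ(9)) = (2,4) ∈ E(G2) ✓
  (6,10) → (φ(6),φ(10)) = (0,2) ∈ E(G2) ✓
  (7,9) → (φ(7),φ(9)) = (4,5) ∈ E(G2) ✓
All 20 edges of G1 map to edges of G2, and |E(G1)| = |E(G2)| = 20, so φ is a bijection on edges as well as vertices. Hence G1 ≅ G2.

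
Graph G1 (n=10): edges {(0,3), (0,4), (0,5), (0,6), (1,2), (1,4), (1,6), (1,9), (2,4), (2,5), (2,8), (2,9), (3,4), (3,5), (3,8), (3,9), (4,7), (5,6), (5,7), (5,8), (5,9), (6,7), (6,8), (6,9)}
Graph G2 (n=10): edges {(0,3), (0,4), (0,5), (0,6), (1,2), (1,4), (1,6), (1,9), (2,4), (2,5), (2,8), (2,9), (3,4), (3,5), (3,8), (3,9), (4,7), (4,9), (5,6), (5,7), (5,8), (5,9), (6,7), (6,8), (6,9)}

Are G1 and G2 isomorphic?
No, not isomorphic

The graphs are NOT isomorphic.

Counting edges: G1 has 24 edge(s); G2 has 25 edge(s).
Edge count is an isomorphism invariant (a bijection on vertices induces a bijection on edges), so differing edge counts rule out isomorphism.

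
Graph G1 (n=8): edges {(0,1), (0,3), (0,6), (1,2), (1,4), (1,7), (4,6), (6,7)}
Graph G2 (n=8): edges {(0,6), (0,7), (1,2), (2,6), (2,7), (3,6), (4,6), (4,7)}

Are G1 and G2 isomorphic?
Yes, isomorphic

The graphs are isomorphic.
One valid mapping φ: V(G1) → V(G2): 0→2, 1→6, 2→3, 3→1, 4→0, 5→5, 6→7, 7→4

Verify φ preserves adjacency — for each edge of G1, its image is an edge of G2:
  (0,1) → (φ(0),φ(1)) = (2,6) ∈ E(G2) ✓
  (0,3) → (φ(0),φ(3)) = (1,2) ∈ E(G2) ✓
  (0,6) → (φ(0),φ(6)) = (2,7) ∈ E(G2) ✓
  (1,2) → (φ(1),φ(2)) = (3,6) ∈ E(G2) ✓
  (1,4) → (φ(1),φ(4)) = (0,6) ∈ E(G2) ✓
  (1,7) → (φ(1),φ(7)) = (4,6) ∈ E(G2) ✓
  (4,6) → (φ(4),φ(6)) = (0,7) ∈ E(G2) ✓
  (6,7) → (φ(6),φ(7)) = (4,7) ∈ E(G2) ✓
All 8 edges of G1 map to edges of G2, and |E(G1)| = |E(G2)| = 8, so φ is a bijection on edges as well as vertices. Hence G1 ≅ G2.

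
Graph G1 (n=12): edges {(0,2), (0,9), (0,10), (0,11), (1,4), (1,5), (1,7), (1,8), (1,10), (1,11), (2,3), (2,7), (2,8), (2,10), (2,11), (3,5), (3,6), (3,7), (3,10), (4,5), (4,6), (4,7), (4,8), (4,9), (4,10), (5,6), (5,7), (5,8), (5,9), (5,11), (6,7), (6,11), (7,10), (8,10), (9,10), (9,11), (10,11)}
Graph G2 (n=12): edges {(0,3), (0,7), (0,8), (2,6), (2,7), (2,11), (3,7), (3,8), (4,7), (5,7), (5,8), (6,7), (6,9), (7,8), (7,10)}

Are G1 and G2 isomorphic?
No, not isomorphic

The graphs are NOT isomorphic.

Connected components of G1: 1 component(s) with vertex sets [[0, 1, 2, 3, 4, 5, 6, 7, 8, 9, 10, 11]], sizes [12].
Connected components of G2: 2 component(s) with vertex sets [[1], [0, 2, 3, 4, 5, 6, 7, 8, 9, 10, 11]], sizes [1, 11].
The number of connected components (and the multiset of component sizes) is an isomorphism invariant — an isomorphism maps each component of G1 bijectively onto a component of G2. Since G1 has 1 component(s) and G2 has 2, they cannot be isomorphic.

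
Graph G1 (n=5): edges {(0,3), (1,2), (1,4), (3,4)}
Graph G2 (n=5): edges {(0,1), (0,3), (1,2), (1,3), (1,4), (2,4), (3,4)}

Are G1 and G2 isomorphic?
No, not isomorphic

The graphs are NOT isomorphic.

Counting triangles (3-cliques): G1 has 0, G2 has 3.
Triangle count is an isomorphism invariant, so differing triangle counts rule out isomorphism.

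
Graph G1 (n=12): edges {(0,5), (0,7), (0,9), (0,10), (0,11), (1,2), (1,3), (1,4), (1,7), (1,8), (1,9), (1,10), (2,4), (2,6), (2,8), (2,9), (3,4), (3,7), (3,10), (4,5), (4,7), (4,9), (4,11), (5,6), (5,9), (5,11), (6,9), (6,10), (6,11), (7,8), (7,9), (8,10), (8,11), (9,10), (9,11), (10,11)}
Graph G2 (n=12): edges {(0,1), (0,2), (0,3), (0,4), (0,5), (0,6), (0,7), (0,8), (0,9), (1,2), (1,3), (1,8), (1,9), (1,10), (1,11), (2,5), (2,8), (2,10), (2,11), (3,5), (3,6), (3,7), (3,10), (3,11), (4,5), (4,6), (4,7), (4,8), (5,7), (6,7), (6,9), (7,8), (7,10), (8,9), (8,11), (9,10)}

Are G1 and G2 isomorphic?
Yes, isomorphic

The graphs are isomorphic.
One valid mapping φ: V(G1) → V(G2): 0→5, 1→1, 2→9, 3→11, 4→8, 5→4, 6→6, 7→2, 8→10, 9→0, 10→3, 11→7

Verify φ preserves adjacency — for each edge of G1, its image is an edge of G2:
  (0,5) → (φ(0),φ(5)) = (4,5) ∈ E(G2) ✓
  (0,7) → (φ(0),φ(7)) = (2,5) ∈ E(G2) ✓
  (0,9) → (φ(0),φ(9)) = (0,5) ∈ E(G2) ✓
  (0,10) → (φ(0),φ(10)) = (3,5) ∈ E(G2) ✓
  (0,11) → (φ(0),φ(11)) = (5,7) ∈ E(G2) ✓
  (1,2) → (φ(1),φ(2)) = (1,9) ∈ E(G2) ✓
  (1,3) → (φ(1),φ(3)) = (1,11) ∈ E(G2) ✓
  (1,4) → (φ(1),φ(4)) = (1,8) ∈ E(G2) ✓
  (1,7) → (φ(1),φ(7)) = (1,2) ∈ E(G2) ✓
  (1,8) → (φ(1),φ(8)) = (1,10) ∈ E(G2) ✓
  (1,9) → (φ(1),φ(9)) = (0,1) ∈ E(G2) ✓
  (1,10) → (φ(1),φ(10)) = (1,3) ∈ E(G2) ✓
  (2,4) → (φ(2),φ(4)) = (8,9) ∈ E(G2) ✓
  (2,6) → (φ(2),φ(6)) = (6,9) ∈ E(G2) ✓
  (2,8) → (φ(2),φ(8)) = (9,10) ∈ E(G2) ✓
  (2,9) → (φ(2),φ(9)) = (0,9) ∈ E(G2) ✓
  (3,4) → (φ(3),φ(4)) = (8,11) ∈ E(G2) ✓
  (3,7) → (φ(3),φ(7)) = (2,11) ∈ E(G2) ✓
  (3,10) → (φ(3),φ(10)) = (3,11) ∈ E(G2) ✓
  (4,5) → (φ(4),φ(5)) = (4,8) ∈ E(G2) ✓
  (4,7) → (φ(4),φ(7)) = (2,8) ∈ E(G2) ✓
  (4,9) → (φ(4),φ(9)) = (0,8) ∈ E(G2) ✓
  (4,11) → (φ(4),φ(11)) = (7,8) ∈ E(G2) ✓
  (5,6) → (φ(5),φ(6)) = (4,6) ∈ E(G2) ✓
  (5,9) → (φ(5),φ(9)) = (0,4) ∈ E(G2) ✓
  (5,11) → (φ(5),φ(11)) = (4,7) ∈ E(G2) ✓
  (6,9) → (φ(6),φ(9)) = (0,6) ∈ E(G2) ✓
  (6,10) → (φ(6),φ(10)) = (3,6) ∈ E(G2) ✓
  (6,11) → (φ(6),φ(11)) = (6,7) ∈ E(G2) ✓
  (7,8) → (φ(7),φ(8)) = (2,10) ∈ E(G2) ✓
  (7,9) → (φ(7),φ(9)) = (0,2) ∈ E(G2) ✓
  (8,10) → (φ(8),φ(10)) = (3,10) ∈ E(G2) ✓
  (8,11) → (φ(8),φ(11)) = (7,10) ∈ E(G2) ✓
  (9,10) → (φ(9),φ(10)) = (0,3) ∈ E(G2) ✓
  (9,11) → (φ(9),φ(11)) = (0,7) ∈ E(G2) ✓
  (10,11) → (φ(10),φ(11)) = (3,7) ∈ E(G2) ✓
All 36 edges of G1 map to edges of G2, and |E(G1)| = |E(G2)| = 36, so φ is a bijection on edges as well as vertices. Hence G1 ≅ G2.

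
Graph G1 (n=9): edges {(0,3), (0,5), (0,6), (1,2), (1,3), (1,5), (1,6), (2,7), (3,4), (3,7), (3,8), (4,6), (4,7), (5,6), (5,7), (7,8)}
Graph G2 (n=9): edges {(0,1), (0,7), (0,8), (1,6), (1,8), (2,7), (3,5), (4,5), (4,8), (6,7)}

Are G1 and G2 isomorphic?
No, not isomorphic

The graphs are NOT isomorphic.

Degrees in G1: deg(0)=3, deg(1)=4, deg(2)=2, deg(3)=5, deg(4)=3, deg(5)=4, deg(6)=4, deg(7)=5, deg(8)=2.
Sorted degree sequence of G1: [5, 5, 4, 4, 4, 3, 3, 2, 2].
Degrees in G2: deg(0)=3, deg(1)=3, deg(2)=1, deg(3)=1, deg(4)=2, deg(5)=2, deg(6)=2, deg(7)=3, deg(8)=3.
Sorted degree sequence of G2: [3, 3, 3, 3, 2, 2, 2, 1, 1].
The (sorted) degree sequence is an isomorphism invariant, so since G1 and G2 have different degree sequences they cannot be isomorphic.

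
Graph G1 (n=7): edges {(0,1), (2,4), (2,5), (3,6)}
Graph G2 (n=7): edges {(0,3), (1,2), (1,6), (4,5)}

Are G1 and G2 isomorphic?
Yes, isomorphic

The graphs are isomorphic.
One valid mapping φ: V(G1) → V(G2): 0→5, 1→4, 2→1, 3→3, 4→6, 5→2, 6→0

Verify φ preserves adjacency — for each edge of G1, its image is an edge of G2:
  (0,1) → (φ(0),φ(1)) = (4,5) ∈ E(G2) ✓
  (2,4) → (φ(2),φ(4)) = (1,6) ∈ E(G2) ✓
  (2,5) → (φ(2),φ(5)) = (1,2) ∈ E(G2) ✓
  (3,6) → (φ(3),φ(6)) = (0,3) ∈ E(G2) ✓
All 4 edges of G1 map to edges of G2, and |E(G1)| = |E(G2)| = 4, so φ is a bijection on edges as well as vertices. Hence G1 ≅ G2.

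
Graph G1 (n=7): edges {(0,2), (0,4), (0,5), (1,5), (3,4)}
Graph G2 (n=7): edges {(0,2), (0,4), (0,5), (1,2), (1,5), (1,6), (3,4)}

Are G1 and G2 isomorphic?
No, not isomorphic

The graphs are NOT isomorphic.

Counting edges: G1 has 5 edge(s); G2 has 7 edge(s).
Edge count is an isomorphism invariant (a bijection on vertices induces a bijection on edges), so differing edge counts rule out isomorphism.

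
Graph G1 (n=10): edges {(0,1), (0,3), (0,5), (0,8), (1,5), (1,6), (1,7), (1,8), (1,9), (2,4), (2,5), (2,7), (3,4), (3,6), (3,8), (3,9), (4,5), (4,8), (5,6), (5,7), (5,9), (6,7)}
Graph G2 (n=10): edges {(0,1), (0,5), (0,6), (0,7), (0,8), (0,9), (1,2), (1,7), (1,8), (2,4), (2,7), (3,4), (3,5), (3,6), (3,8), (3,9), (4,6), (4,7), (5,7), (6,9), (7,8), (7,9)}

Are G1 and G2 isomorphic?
Yes, isomorphic

The graphs are isomorphic.
One valid mapping φ: V(G1) → V(G2): 0→9, 1→0, 2→2, 3→3, 4→4, 5→7, 6→8, 7→1, 8→6, 9→5

Verify φ preserves adjacency — for each edge of G1, its image is an edge of G2:
  (0,1) → (φ(0),φ(1)) = (0,9) ∈ E(G2) ✓
  (0,3) → (φ(0),φ(3)) = (3,9) ∈ E(G2) ✓
  (0,5) → (φ(0),φ(5)) = (7,9) ∈ E(G2) ✓
  (0,8) → (φ(0),φ(8)) = (6,9) ∈ E(G2) ✓
  (1,5) → (φ(1),φ(5)) = (0,7) ∈ E(G2) ✓
  (1,6) → (φ(1),φ(6)) = (0,8) ∈ E(G2) ✓
  (1,7) → (φ(1),φ(7)) = (0,1) ∈ E(G2) ✓
  (1,8) → (φ(1),φ(8)) = (0,6) ∈ E(G2) ✓
  (1,9) → (φ(1),φ(9)) = (0,5) ∈ E(G2) ✓
  (2,4) → (φ(2),φ(4)) = (2,4) ∈ E(G2) ✓
  (2,5) → (φ(2),φ(5)) = (2,7) ∈ E(G2) ✓
  (2,7) → (φ(2),φ(7)) = (1,2) ∈ E(G2) ✓
  (3,4) → (φ(3),φ(4)) = (3,4) ∈ E(G2) ✓
  (3,6) → (φ(3),φ(6)) = (3,8) ∈ E(G2) ✓
  (3,8) → (φ(3),φ(8)) = (3,6) ∈ E(G2) ✓
  (3,9) → (φ(3),φ(9)) = (3,5) ∈ E(G2) ✓
  (4,5) → (φ(4),φ(5)) = (4,7) ∈ E(G2) ✓
  (4,8) → (φ(4),φ(8)) = (4,6) ∈ E(G2) ✓
  (5,6) → (φ(5),φ(6)) = (7,8) ∈ E(G2) ✓
  (5,7) → (φ(5),φ(7)) = (1,7) ∈ E(G2) ✓
  (5,9) → (φ(5),φ(9)) = (5,7) ∈ E(G2) ✓
  (6,7) → (φ(6),φ(7)) = (1,8) ∈ E(G2) ✓
All 22 edges of G1 map to edges of G2, and |E(G1)| = |E(G2)| = 22, so φ is a bijection on edges as well as vertices. Hence G1 ≅ G2.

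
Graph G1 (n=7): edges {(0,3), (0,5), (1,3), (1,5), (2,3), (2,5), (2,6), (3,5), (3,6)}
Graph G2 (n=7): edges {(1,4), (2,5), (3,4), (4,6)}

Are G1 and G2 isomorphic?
No, not isomorphic

The graphs are NOT isomorphic.

Connected components of G1: 2 component(s) with vertex sets [[4], [0, 1, 2, 3, 5, 6]], sizes [1, 6].
Connected components of G2: 3 component(s) with vertex sets [[0], [2, 5], [1, 3, 4, 6]], sizes [1, 2, 4].
The number of connected components (and the multiset of component sizes) is an isomorphism invariant — an isomorphism maps each component of G1 bijectively onto a component of G2. Since G1 has 2 component(s) and G2 has 3, they cannot be isomorphic.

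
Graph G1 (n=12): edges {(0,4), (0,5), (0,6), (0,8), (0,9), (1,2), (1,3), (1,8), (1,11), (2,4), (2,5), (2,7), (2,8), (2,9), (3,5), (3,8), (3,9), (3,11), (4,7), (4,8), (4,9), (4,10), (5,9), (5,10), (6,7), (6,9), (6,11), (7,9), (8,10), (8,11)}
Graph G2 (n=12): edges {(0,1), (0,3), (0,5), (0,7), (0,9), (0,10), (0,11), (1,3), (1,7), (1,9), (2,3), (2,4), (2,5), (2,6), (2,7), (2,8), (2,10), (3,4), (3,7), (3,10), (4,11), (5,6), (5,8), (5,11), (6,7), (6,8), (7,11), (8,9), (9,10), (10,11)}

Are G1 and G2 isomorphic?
Yes, isomorphic

The graphs are isomorphic.
One valid mapping φ: V(G1) → V(G2): 0→10, 1→6, 2→7, 3→5, 4→3, 5→11, 6→9, 7→1, 8→2, 9→0, 10→4, 11→8

Verify φ preserves adjacency — for each edge of G1, its image is an edge of G2:
  (0,4) → (φ(0),φ(4)) = (3,10) ∈ E(G2) ✓
  (0,5) → (φ(0),φ(5)) = (10,11) ∈ E(G2) ✓
  (0,6) → (φ(0),φ(6)) = (9,10) ∈ E(G2) ✓
  (0,8) → (φ(0),φ(8)) = (2,10) ∈ E(G2) ✓
  (0,9) → (φ(0),φ(9)) = (0,10) ∈ E(G2) ✓
  (1,2) → (φ(1),φ(2)) = (6,7) ∈ E(G2) ✓
  (1,3) → (φ(1),φ(3)) = (5,6) ∈ E(G2) ✓
  (1,8) → (φ(1),φ(8)) = (2,6) ∈ E(G2) ✓
  (1,11) → (φ(1),φ(11)) = (6,8) ∈ E(G2) ✓
  (2,4) → (φ(2),φ(4)) = (3,7) ∈ E(G2) ✓
  (2,5) → (φ(2),φ(5)) = (7,11) ∈ E(G2) ✓
  (2,7) → (φ(2),φ(7)) = (1,7) ∈ E(G2) ✓
  (2,8) → (φ(2),φ(8)) = (2,7) ∈ E(G2) ✓
  (2,9) → (φ(2),φ(9)) = (0,7) ∈ E(G2) ✓
  (3,5) → (φ(3),φ(5)) = (5,11) ∈ E(G2) ✓
  (3,8) → (φ(3),φ(8)) = (2,5) ∈ E(G2) ✓
  (3,9) → (φ(3),φ(9)) = (0,5) ∈ E(G2) ✓
  (3,11) → (φ(3),φ(11)) = (5,8) ∈ E(G2) ✓
  (4,7) → (φ(4),φ(7)) = (1,3) ∈ E(G2) ✓
  (4,8) → (φ(4),φ(8)) = (2,3) ∈ E(G2) ✓
  (4,9) → (φ(4),φ(9)) = (0,3) ∈ E(G2) ✓
  (4,10) → (φ(4),φ(10)) = (3,4) ∈ E(G2) ✓
  (5,9) → (φ(5),φ(9)) = (0,11) ∈ E(G2) ✓
  (5,10) → (φ(5),φ(10)) = (4,11) ∈ E(G2) ✓
  (6,7) → (φ(6),φ(7)) = (1,9) ∈ E(G2) ✓
  (6,9) → (φ(6),φ(9)) = (0,9) ∈ E(G2) ✓
  (6,11) → (φ(6),φ(11)) = (8,9) ∈ E(G2) ✓
  (7,9) → (φ(7),φ(9)) = (0,1) ∈ E(G2) ✓
  (8,10) → (φ(8),φ(10)) = (2,4) ∈ E(G2) ✓
  (8,11) → (φ(8),φ(11)) = (2,8) ∈ E(G2) ✓
All 30 edges of G1 map to edges of G2, and |E(G1)| = |E(G2)| = 30, so φ is a bijection on edges as well as vertices. Hence G1 ≅ G2.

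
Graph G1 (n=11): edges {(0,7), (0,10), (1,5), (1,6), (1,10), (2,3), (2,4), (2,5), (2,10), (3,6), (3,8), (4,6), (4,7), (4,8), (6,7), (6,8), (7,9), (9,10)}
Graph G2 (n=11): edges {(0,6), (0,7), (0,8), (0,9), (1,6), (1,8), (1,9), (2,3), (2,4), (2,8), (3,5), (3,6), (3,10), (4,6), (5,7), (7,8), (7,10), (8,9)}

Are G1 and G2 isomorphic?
Yes, isomorphic

The graphs are isomorphic.
One valid mapping φ: V(G1) → V(G2): 0→10, 1→2, 2→6, 3→1, 4→0, 5→4, 6→8, 7→7, 8→9, 9→5, 10→3

Verify φ preserves adjacency — for each edge of G1, its image is an edge of G2:
  (0,7) → (φ(0),φ(7)) = (7,10) ∈ E(G2) ✓
  (0,10) → (φ(0),φ(10)) = (3,10) ∈ E(G2) ✓
  (1,5) → (φ(1),φ(5)) = (2,4) ∈ E(G2) ✓
  (1,6) → (φ(1),φ(6)) = (2,8) ∈ E(G2) ✓
  (1,10) → (φ(1),φ(10)) = (2,3) ∈ E(G2) ✓
  (2,3) → (φ(2),φ(3)) = (1,6) ∈ E(G2) ✓
  (2,4) → (φ(2),φ(4)) = (0,6) ∈ E(G2) ✓
  (2,5) → (φ(2),φ(5)) = (4,6) ∈ E(G2) ✓
  (2,10) → (φ(2),φ(10)) = (3,6) ∈ E(G2) ✓
  (3,6) → (φ(3),φ(6)) = (1,8) ∈ E(G2) ✓
  (3,8) → (φ(3),φ(8)) = (1,9) ∈ E(G2) ✓
  (4,6) → (φ(4),φ(6)) = (0,8) ∈ E(G2) ✓
  (4,7) → (φ(4),φ(7)) = (0,7) ∈ E(G2) ✓
  (4,8) → (φ(4),φ(8)) = (0,9) ∈ E(G2) ✓
  (6,7) → (φ(6),φ(7)) = (7,8) ∈ E(G2) ✓
  (6,8) → (φ(6),φ(8)) = (8,9) ∈ E(G2) ✓
  (7,9) → (φ(7),φ(9)) = (5,7) ∈ E(G2) ✓
  (9,10) → (φ(9),φ(10)) = (3,5) ∈ E(G2) ✓
All 18 edges of G1 map to edges of G2, and |E(G1)| = |E(G2)| = 18, so φ is a bijection on edges as well as vertices. Hence G1 ≅ G2.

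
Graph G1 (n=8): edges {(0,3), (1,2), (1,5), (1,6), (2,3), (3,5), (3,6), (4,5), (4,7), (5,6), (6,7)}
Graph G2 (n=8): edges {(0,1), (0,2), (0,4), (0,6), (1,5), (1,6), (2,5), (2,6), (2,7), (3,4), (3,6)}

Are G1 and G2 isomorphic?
Yes, isomorphic

The graphs are isomorphic.
One valid mapping φ: V(G1) → V(G2): 0→7, 1→1, 2→5, 3→2, 4→3, 5→6, 6→0, 7→4

Verify φ preserves adjacency — for each edge of G1, its image is an edge of G2:
  (0,3) → (φ(0),φ(3)) = (2,7) ∈ E(G2) ✓
  (1,2) → (φ(1),φ(2)) = (1,5) ∈ E(G2) ✓
  (1,5) → (φ(1),φ(5)) = (1,6) ∈ E(G2) ✓
  (1,6) → (φ(1),φ(6)) = (0,1) ∈ E(G2) ✓
  (2,3) → (φ(2),φ(3)) = (2,5) ∈ E(G2) ✓
  (3,5) → (φ(3),φ(5)) = (2,6) ∈ E(G2) ✓
  (3,6) → (φ(3),φ(6)) = (0,2) ∈ E(G2) ✓
  (4,5) → (φ(4),φ(5)) = (3,6) ∈ E(G2) ✓
  (4,7) → (φ(4),φ(7)) = (3,4) ∈ E(G2) ✓
  (5,6) → (φ(5),φ(6)) = (0,6) ∈ E(G2) ✓
  (6,7) → (φ(6),φ(7)) = (0,4) ∈ E(G2) ✓
All 11 edges of G1 map to edges of G2, and |E(G1)| = |E(G2)| = 11, so φ is a bijection on edges as well as vertices. Hence G1 ≅ G2.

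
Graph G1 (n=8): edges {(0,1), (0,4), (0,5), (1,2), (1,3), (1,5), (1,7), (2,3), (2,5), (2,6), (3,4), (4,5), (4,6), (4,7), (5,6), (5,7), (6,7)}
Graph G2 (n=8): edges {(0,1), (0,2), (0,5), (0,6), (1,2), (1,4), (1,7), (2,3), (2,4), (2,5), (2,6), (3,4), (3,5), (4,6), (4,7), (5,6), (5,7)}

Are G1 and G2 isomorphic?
Yes, isomorphic

The graphs are isomorphic.
One valid mapping φ: V(G1) → V(G2): 0→3, 1→4, 2→1, 3→7, 4→5, 5→2, 6→0, 7→6

Verify φ preserves adjacency — for each edge of G1, its image is an edge of G2:
  (0,1) → (φ(0),φ(1)) = (3,4) ∈ E(G2) ✓
  (0,4) → (φ(0),φ(4)) = (3,5) ∈ E(G2) ✓
  (0,5) → (φ(0),φ(5)) = (2,3) ∈ E(G2) ✓
  (1,2) → (φ(1),φ(2)) = (1,4) ∈ E(G2) ✓
  (1,3) → (φ(1),φ(3)) = (4,7) ∈ E(G2) ✓
  (1,5) → (φ(1),φ(5)) = (2,4) ∈ E(G2) ✓
  (1,7) → (φ(1),φ(7)) = (4,6) ∈ E(G2) ✓
  (2,3) → (φ(2),φ(3)) = (1,7) ∈ E(G2) ✓
  (2,5) → (φ(2),φ(5)) = (1,2) ∈ E(G2) ✓
  (2,6) → (φ(2),φ(6)) = (0,1) ∈ E(G2) ✓
  (3,4) → (φ(3),φ(4)) = (5,7) ∈ E(G2) ✓
  (4,5) → (φ(4),φ(5)) = (2,5) ∈ E(G2) ✓
  (4,6) → (φ(4),φ(6)) = (0,5) ∈ E(G2) ✓
  (4,7) → (φ(4),φ(7)) = (5,6) ∈ E(G2) ✓
  (5,6) → (φ(5),φ(6)) = (0,2) ∈ E(G2) ✓
  (5,7) → (φ(5),φ(7)) = (2,6) ∈ E(G2) ✓
  (6,7) → (φ(6),φ(7)) = (0,6) ∈ E(G2) ✓
All 17 edges of G1 map to edges of G2, and |E(G1)| = |E(G2)| = 17, so φ is a bijection on edges as well as vertices. Hence G1 ≅ G2.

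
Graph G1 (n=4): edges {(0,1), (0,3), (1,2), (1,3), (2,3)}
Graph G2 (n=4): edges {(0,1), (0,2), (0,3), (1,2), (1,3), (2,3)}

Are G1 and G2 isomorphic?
No, not isomorphic

The graphs are NOT isomorphic.

Counting edges: G1 has 5 edge(s); G2 has 6 edge(s).
Edge count is an isomorphism invariant (a bijection on vertices induces a bijection on edges), so differing edge counts rule out isomorphism.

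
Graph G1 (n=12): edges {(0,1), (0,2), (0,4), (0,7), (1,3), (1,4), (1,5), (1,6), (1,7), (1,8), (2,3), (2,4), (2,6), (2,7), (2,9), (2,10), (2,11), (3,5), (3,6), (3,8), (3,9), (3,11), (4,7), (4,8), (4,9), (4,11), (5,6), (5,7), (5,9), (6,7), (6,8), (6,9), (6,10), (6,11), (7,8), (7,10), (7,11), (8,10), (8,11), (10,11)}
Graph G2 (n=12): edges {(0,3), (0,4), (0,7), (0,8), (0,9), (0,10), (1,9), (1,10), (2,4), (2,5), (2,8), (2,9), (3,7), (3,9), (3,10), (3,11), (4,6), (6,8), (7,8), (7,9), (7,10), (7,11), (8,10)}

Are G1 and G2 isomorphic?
No, not isomorphic

The graphs are NOT isomorphic.

Counting triangles (3-cliques): G1 has 49, G2 has 11.
Triangle count is an isomorphism invariant, so differing triangle counts rule out isomorphism.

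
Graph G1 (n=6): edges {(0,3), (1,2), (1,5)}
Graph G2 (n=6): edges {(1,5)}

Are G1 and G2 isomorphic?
No, not isomorphic

The graphs are NOT isomorphic.

Counting edges: G1 has 3 edge(s); G2 has 1 edge(s).
Edge count is an isomorphism invariant (a bijection on vertices induces a bijection on edges), so differing edge counts rule out isomorphism.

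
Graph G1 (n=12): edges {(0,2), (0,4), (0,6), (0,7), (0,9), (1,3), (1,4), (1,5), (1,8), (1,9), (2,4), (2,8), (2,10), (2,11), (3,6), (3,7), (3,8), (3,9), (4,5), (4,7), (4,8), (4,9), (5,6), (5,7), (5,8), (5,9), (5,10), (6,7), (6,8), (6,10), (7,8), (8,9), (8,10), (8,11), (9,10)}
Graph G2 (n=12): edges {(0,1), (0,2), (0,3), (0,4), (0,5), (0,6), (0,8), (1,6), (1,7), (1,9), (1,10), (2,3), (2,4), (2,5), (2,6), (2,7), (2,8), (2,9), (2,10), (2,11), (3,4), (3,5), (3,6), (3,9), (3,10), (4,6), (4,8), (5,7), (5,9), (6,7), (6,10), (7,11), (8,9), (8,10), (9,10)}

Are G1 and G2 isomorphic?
Yes, isomorphic

The graphs are isomorphic.
One valid mapping φ: V(G1) → V(G2): 0→1, 1→4, 2→7, 3→8, 4→6, 5→3, 6→9, 7→10, 8→2, 9→0, 10→5, 11→11

Verify φ preserves adjacency — for each edge of G1, its image is an edge of G2:
  (0,2) → (φ(0),φ(2)) = (1,7) ∈ E(G2) ✓
  (0,4) → (φ(0),φ(4)) = (1,6) ∈ E(G2) ✓
  (0,6) → (φ(0),φ(6)) = (1,9) ∈ E(G2) ✓
  (0,7) → (φ(0),φ(7)) = (1,10) ∈ E(G2) ✓
  (0,9) → (φ(0),φ(9)) = (0,1) ∈ E(G2) ✓
  (1,3) → (φ(1),φ(3)) = (4,8) ∈ E(G2) ✓
  (1,4) → (φ(1),φ(4)) = (4,6) ∈ E(G2) ✓
  (1,5) → (φ(1),φ(5)) = (3,4) ∈ E(G2) ✓
  (1,8) → (φ(1),φ(8)) = (2,4) ∈ E(G2) ✓
  (1,9) → (φ(1),φ(9)) = (0,4) ∈ E(G2) ✓
  (2,4) → (φ(2),φ(4)) = (6,7) ∈ E(G2) ✓
  (2,8) → (φ(2),φ(8)) = (2,7) ∈ E(G2) ✓
  (2,10) → (φ(2),φ(10)) = (5,7) ∈ E(G2) ✓
  (2,11) → (φ(2),φ(11)) = (7,11) ∈ E(G2) ✓
  (3,6) → (φ(3),φ(6)) = (8,9) ∈ E(G2) ✓
  (3,7) → (φ(3),φ(7)) = (8,10) ∈ E(G2) ✓
  (3,8) → (φ(3),φ(8)) = (2,8) ∈ E(G2) ✓
  (3,9) → (φ(3),φ(9)) = (0,8) ∈ E(G2) ✓
  (4,5) → (φ(4),φ(5)) = (3,6) ∈ E(G2) ✓
  (4,7) → (φ(4),φ(7)) = (6,10) ∈ E(G2) ✓
  (4,8) → (φ(4),φ(8)) = (2,6) ∈ E(G2) ✓
  (4,9) → (φ(4),φ(9)) = (0,6) ∈ E(G2) ✓
  (5,6) → (φ(5),φ(6)) = (3,9) ∈ E(G2) ✓
  (5,7) → (φ(5),φ(7)) = (3,10) ∈ E(G2) ✓
  (5,8) → (φ(5),φ(8)) = (2,3) ∈ E(G2) ✓
  (5,9) → (φ(5),φ(9)) = (0,3) ∈ E(G2) ✓
  (5,10) → (φ(5),φ(10)) = (3,5) ∈ E(G2) ✓
  (6,7) → (φ(6),φ(7)) = (9,10) ∈ E(G2) ✓
  (6,8) → (φ(6),φ(8)) = (2,9) ∈ E(G2) ✓
  (6,10) → (φ(6),φ(10)) = (5,9) ∈ E(G2) ✓
  (7,8) → (φ(7),φ(8)) = (2,10) ∈ E(G2) ✓
  (8,9) → (φ(8),φ(9)) = (0,2) ∈ E(G2) ✓
  (8,10) → (φ(8),φ(10)) = (2,5) ∈ E(G2) ✓
  (8,11) → (φ(8),φ(11)) = (2,11) ∈ E(G2) ✓
  (9,10) → (φ(9),φ(10)) = (0,5) ∈ E(G2) ✓
All 35 edges of G1 map to edges of G2, and |E(G1)| = |E(G2)| = 35, so φ is a bijection on edges as well as vertices. Hence G1 ≅ G2.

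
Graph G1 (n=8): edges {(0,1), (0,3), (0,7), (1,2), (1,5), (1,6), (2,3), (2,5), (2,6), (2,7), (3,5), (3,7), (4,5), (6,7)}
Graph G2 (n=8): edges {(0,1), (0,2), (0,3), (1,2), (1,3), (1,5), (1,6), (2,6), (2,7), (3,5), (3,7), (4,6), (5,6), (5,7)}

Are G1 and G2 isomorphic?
Yes, isomorphic

The graphs are isomorphic.
One valid mapping φ: V(G1) → V(G2): 0→7, 1→2, 2→1, 3→5, 4→4, 5→6, 6→0, 7→3

Verify φ preserves adjacency — for each edge of G1, its image is an edge of G2:
  (0,1) → (φ(0),φ(1)) = (2,7) ∈ E(G2) ✓
  (0,3) → (φ(0),φ(3)) = (5,7) ∈ E(G2) ✓
  (0,7) → (φ(0),φ(7)) = (3,7) ∈ E(G2) ✓
  (1,2) → (φ(1),φ(2)) = (1,2) ∈ E(G2) ✓
  (1,5) → (φ(1),φ(5)) = (2,6) ∈ E(G2) ✓
  (1,6) → (φ(1),φ(6)) = (0,2) ∈ E(G2) ✓
  (2,3) → (φ(2),φ(3)) = (1,5) ∈ E(G2) ✓
  (2,5) → (φ(2),φ(5)) = (1,6) ∈ E(G2) ✓
  (2,6) → (φ(2),φ(6)) = (0,1) ∈ E(G2) ✓
  (2,7) → (φ(2),φ(7)) = (1,3) ∈ E(G2) ✓
  (3,5) → (φ(3),φ(5)) = (5,6) ∈ E(G2) ✓
  (3,7) → (φ(3),φ(7)) = (3,5) ∈ E(G2) ✓
  (4,5) → (φ(4),φ(5)) = (4,6) ∈ E(G2) ✓
  (6,7) → (φ(6),φ(7)) = (0,3) ∈ E(G2) ✓
All 14 edges of G1 map to edges of G2, and |E(G1)| = |E(G2)| = 14, so φ is a bijection on edges as well as vertices. Hence G1 ≅ G2.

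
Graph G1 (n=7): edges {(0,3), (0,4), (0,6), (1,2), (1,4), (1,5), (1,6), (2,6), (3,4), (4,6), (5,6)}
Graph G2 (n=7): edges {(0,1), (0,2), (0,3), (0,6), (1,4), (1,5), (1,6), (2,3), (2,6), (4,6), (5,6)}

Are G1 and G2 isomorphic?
Yes, isomorphic

The graphs are isomorphic.
One valid mapping φ: V(G1) → V(G2): 0→2, 1→1, 2→4, 3→3, 4→0, 5→5, 6→6

Verify φ preserves adjacency — for each edge of G1, its image is an edge of G2:
  (0,3) → (φ(0),φ(3)) = (2,3) ∈ E(G2) ✓
  (0,4) → (φ(0),φ(4)) = (0,2) ∈ E(G2) ✓
  (0,6) → (φ(0),φ(6)) = (2,6) ∈ E(G2) ✓
  (1,2) → (φ(1),φ(2)) = (1,4) ∈ E(G2) ✓
  (1,4) → (φ(1),φ(4)) = (0,1) ∈ E(G2) ✓
  (1,5) → (φ(1),φ(5)) = (1,5) ∈ E(G2) ✓
  (1,6) → (φ(1),φ(6)) = (1,6) ∈ E(G2) ✓
  (2,6) → (φ(2),φ(6)) = (4,6) ∈ E(G2) ✓
  (3,4) → (φ(3),φ(4)) = (0,3) ∈ E(G2) ✓
  (4,6) → (φ(4),φ(6)) = (0,6) ∈ E(G2) ✓
  (5,6) → (φ(5),φ(6)) = (5,6) ∈ E(G2) ✓
All 11 edges of G1 map to edges of G2, and |E(G1)| = |E(G2)| = 11, so φ is a bijection on edges as well as vertices. Hence G1 ≅ G2.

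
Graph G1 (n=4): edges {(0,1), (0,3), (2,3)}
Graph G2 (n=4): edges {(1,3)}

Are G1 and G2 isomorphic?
No, not isomorphic

The graphs are NOT isomorphic.

Connected components of G1: 1 component(s) with vertex sets [[0, 1, 2, 3]], sizes [4].
Connected components of G2: 3 component(s) with vertex sets [[0], [2], [1, 3]], sizes [1, 1, 2].
The number of connected components (and the multiset of component sizes) is an isomorphism invariant — an isomorphism maps each component of G1 bijectively onto a component of G2. Since G1 has 1 component(s) and G2 has 3, they cannot be isomorphic.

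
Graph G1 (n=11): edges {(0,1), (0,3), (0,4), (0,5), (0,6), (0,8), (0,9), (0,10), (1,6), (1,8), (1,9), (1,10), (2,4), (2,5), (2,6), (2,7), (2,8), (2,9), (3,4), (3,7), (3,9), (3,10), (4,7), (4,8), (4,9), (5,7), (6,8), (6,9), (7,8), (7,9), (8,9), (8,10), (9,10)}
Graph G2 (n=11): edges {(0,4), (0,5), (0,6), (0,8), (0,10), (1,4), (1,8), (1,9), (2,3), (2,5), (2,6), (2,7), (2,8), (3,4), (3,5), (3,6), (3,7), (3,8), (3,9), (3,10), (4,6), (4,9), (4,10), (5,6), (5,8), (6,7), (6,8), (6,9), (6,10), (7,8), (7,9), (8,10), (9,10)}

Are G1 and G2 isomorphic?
Yes, isomorphic

The graphs are isomorphic.
One valid mapping φ: V(G1) → V(G2): 0→8, 1→2, 2→9, 3→0, 4→10, 5→1, 6→7, 7→4, 8→3, 9→6, 10→5

Verify φ preserves adjacency — for each edge of G1, its image is an edge of G2:
  (0,1) → (φ(0),φ(1)) = (2,8) ∈ E(G2) ✓
  (0,3) → (φ(0),φ(3)) = (0,8) ∈ E(G2) ✓
  (0,4) → (φ(0),φ(4)) = (8,10) ∈ E(G2) ✓
  (0,5) → (φ(0),φ(5)) = (1,8) ∈ E(G2) ✓
  (0,6) → (φ(0),φ(6)) = (7,8) ∈ E(G2) ✓
  (0,8) → (φ(0),φ(8)) = (3,8) ∈ E(G2) ✓
  (0,9) → (φ(0),φ(9)) = (6,8) ∈ E(G2) ✓
  (0,10) → (φ(0),φ(10)) = (5,8) ∈ E(G2) ✓
  (1,6) → (φ(1),φ(6)) = (2,7) ∈ E(G2) ✓
  (1,8) → (φ(1),φ(8)) = (2,3) ∈ E(G2) ✓
  (1,9) → (φ(1),φ(9)) = (2,6) ∈ E(G2) ✓
  (1,10) → (φ(1),φ(10)) = (2,5) ∈ E(G2) ✓
  (2,4) → (φ(2),φ(4)) = (9,10) ∈ E(G2) ✓
  (2,5) → (φ(2),φ(5)) = (1,9) ∈ E(G2) ✓
  (2,6) → (φ(2),φ(6)) = (7,9) ∈ E(G2) ✓
  (2,7) → (φ(2),φ(7)) = (4,9) ∈ E(G2) ✓
  (2,8) → (φ(2),φ(8)) = (3,9) ∈ E(G2) ✓
  (2,9) → (φ(2),φ(9)) = (6,9) ∈ E(G2) ✓
  (3,4) → (φ(3),φ(4)) = (0,10) ∈ E(G2) ✓
  (3,7) → (φ(3),φ(7)) = (0,4) ∈ E(G2) ✓
  (3,9) → (φ(3),φ(9)) = (0,6) ∈ E(G2) ✓
  (3,10) → (φ(3),φ(10)) = (0,5) ∈ E(G2) ✓
  (4,7) → (φ(4),φ(7)) = (4,10) ∈ E(G2) ✓
  (4,8) → (φ(4),φ(8)) = (3,10) ∈ E(G2) ✓
  (4,9) → (φ(4),φ(9)) = (6,10) ∈ E(G2) ✓
  (5,7) → (φ(5),φ(7)) = (1,4) ∈ E(G2) ✓
  (6,8) → (φ(6),φ(8)) = (3,7) ∈ E(G2) ✓
  (6,9) → (φ(6),φ(9)) = (6,7) ∈ E(G2) ✓
  (7,8) → (φ(7),φ(8)) = (3,4) ∈ E(G2) ✓
  (7,9) → (φ(7),φ(9)) = (4,6) ∈ E(G2) ✓
  (8,9) → (φ(8),φ(9)) = (3,6) ∈ E(G2) ✓
  (8,10) → (φ(8),φ(10)) = (3,5) ∈ E(G2) ✓
  (9,10) → (φ(9),φ(10)) = (5,6) ∈ E(G2) ✓
All 33 edges of G1 map to edges of G2, and |E(G1)| = |E(G2)| = 33, so φ is a bijection on edges as well as vertices. Hence G1 ≅ G2.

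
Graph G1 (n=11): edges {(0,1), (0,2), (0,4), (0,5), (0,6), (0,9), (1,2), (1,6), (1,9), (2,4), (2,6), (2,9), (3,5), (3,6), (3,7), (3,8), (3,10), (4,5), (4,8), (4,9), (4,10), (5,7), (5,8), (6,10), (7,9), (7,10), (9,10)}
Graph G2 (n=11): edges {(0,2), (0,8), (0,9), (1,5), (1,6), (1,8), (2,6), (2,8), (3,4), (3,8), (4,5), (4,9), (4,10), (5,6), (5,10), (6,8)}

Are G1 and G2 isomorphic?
No, not isomorphic

The graphs are NOT isomorphic.

Connected components of G1: 1 component(s) with vertex sets [[0, 1, 2, 3, 4, 5, 6, 7, 8, 9, 10]], sizes [11].
Connected components of G2: 2 component(s) with vertex sets [[7], [0, 1, 2, 3, 4, 5, 6, 8, 9, 10]], sizes [1, 10].
The number of connected components (and the multiset of component sizes) is an isomorphism invariant — an isomorphism maps each component of G1 bijectively onto a component of G2. Since G1 has 1 component(s) and G2 has 2, they cannot be isomorphic.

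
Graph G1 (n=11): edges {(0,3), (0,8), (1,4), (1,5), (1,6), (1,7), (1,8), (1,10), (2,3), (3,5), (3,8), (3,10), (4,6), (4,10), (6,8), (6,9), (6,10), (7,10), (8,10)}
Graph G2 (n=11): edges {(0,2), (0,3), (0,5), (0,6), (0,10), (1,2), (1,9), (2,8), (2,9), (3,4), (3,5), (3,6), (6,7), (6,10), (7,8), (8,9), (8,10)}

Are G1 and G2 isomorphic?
No, not isomorphic

The graphs are NOT isomorphic.

Degrees in G1: deg(0)=2, deg(1)=6, deg(2)=1, deg(3)=5, deg(4)=3, deg(5)=2, deg(6)=5, deg(7)=2, deg(8)=5, deg(9)=1, deg(10)=6.
Sorted degree sequence of G1: [6, 6, 5, 5, 5, 3, 2, 2, 2, 1, 1].
Degrees in G2: deg(0)=5, deg(1)=2, deg(2)=4, deg(3)=4, deg(4)=1, deg(5)=2, deg(6)=4, deg(7)=2, deg(8)=4, deg(9)=3, deg(10)=3.
Sorted degree sequence of G2: [5, 4, 4, 4, 4, 3, 3, 2, 2, 2, 1].
The (sorted) degree sequence is an isomorphism invariant, so since G1 and G2 have different degree sequences they cannot be isomorphic.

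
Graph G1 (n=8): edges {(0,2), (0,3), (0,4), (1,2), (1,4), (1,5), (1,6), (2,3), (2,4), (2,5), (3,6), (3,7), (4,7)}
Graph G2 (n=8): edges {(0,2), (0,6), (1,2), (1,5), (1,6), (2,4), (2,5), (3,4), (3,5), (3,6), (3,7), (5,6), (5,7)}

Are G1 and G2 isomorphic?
Yes, isomorphic

The graphs are isomorphic.
One valid mapping φ: V(G1) → V(G2): 0→1, 1→3, 2→5, 3→2, 4→6, 5→7, 6→4, 7→0

Verify φ preserves adjacency — for each edge of G1, its image is an edge of G2:
  (0,2) → (φ(0),φ(2)) = (1,5) ∈ E(G2) ✓
  (0,3) → (φ(0),φ(3)) = (1,2) ∈ E(G2) ✓
  (0,4) → (φ(0),φ(4)) = (1,6) ∈ E(G2) ✓
  (1,2) → (φ(1),φ(2)) = (3,5) ∈ E(G2) ✓
  (1,4) → (φ(1),φ(4)) = (3,6) ∈ E(G2) ✓
  (1,5) → (φ(1),φ(5)) = (3,7) ∈ E(G2) ✓
  (1,6) → (φ(1),φ(6)) = (3,4) ∈ E(G2) ✓
  (2,3) → (φ(2),φ(3)) = (2,5) ∈ E(G2) ✓
  (2,4) → (φ(2),φ(4)) = (5,6) ∈ E(G2) ✓
  (2,5) → (φ(2),φ(5)) = (5,7) ∈ E(G2) ✓
  (3,6) → (φ(3),φ(6)) = (2,4) ∈ E(G2) ✓
  (3,7) → (φ(3),φ(7)) = (0,2) ∈ E(G2) ✓
  (4,7) → (φ(4),φ(7)) = (0,6) ∈ E(G2) ✓
All 13 edges of G1 map to edges of G2, and |E(G1)| = |E(G2)| = 13, so φ is a bijection on edges as well as vertices. Hence G1 ≅ G2.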